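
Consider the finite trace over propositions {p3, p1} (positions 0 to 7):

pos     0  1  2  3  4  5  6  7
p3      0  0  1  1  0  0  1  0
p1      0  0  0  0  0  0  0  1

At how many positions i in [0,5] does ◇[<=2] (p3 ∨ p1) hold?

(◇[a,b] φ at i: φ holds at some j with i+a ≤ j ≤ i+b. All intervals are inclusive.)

6

Evaluate at each i in [0,5]:
  i=0: ✓ (witness j=2)
  i=1: ✓ (witness j=2)
  i=2: ✓ (witness j=2)
  i=3: ✓ (witness j=3)
  i=4: ✓ (witness j=6)
  i=5: ✓ (witness j=6)
Positions where it holds: {0, 1, 2, 3, 4, 5} → 6.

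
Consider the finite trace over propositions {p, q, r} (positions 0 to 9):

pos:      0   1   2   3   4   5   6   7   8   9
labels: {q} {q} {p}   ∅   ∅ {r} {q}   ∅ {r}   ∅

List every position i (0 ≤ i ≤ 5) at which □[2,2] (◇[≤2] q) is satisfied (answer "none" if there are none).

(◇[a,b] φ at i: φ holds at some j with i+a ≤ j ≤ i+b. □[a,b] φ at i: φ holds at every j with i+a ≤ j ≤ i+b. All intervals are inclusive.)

2, 3, 4

Evaluate at each i in [0,5]:
  i=0: ✗ (fails at j=2)
  i=1: ✗ (fails at j=3)
  i=2: ✓ (all of [4,4])
  i=3: ✓ (all of [5,5])
  i=4: ✓ (all of [6,6])
  i=5: ✗ (fails at j=7)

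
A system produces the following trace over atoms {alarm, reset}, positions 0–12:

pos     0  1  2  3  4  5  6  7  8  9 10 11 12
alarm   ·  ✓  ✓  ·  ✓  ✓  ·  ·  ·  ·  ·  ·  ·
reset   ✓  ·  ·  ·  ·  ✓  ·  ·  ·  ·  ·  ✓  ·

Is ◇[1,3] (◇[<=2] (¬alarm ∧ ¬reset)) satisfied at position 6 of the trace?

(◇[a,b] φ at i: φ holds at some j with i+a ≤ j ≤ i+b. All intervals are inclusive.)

Holds

Check ◇[<=2] (¬alarm ∧ ¬reset) at each j in [7,9]:
  j=7: holds (witness at 7)
  j=8: holds (witness at 8)
  j=9: holds (witness at 9)
Found at j=7 → formula holds.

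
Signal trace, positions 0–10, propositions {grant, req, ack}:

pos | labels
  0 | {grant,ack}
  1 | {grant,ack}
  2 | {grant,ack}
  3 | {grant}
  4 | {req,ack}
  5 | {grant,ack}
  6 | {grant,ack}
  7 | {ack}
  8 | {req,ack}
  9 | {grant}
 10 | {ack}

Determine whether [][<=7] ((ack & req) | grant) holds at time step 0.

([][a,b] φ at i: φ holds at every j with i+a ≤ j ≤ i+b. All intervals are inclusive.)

No

Check ((ack & req) | grant) at every j in [0,7]:
  j=0: true
  j=1: true
  j=2: true
  j=3: true
  j=4: true
  j=5: true
  j=6: true
  j=7: false
Fails at j=7 → formula fails.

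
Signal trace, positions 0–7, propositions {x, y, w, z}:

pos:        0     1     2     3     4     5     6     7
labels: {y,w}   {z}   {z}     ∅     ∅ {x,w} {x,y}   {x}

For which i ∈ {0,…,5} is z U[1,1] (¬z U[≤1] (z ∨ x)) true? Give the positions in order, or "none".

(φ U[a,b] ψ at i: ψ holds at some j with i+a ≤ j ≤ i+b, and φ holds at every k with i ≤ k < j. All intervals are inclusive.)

Evaluate at each i in [0,5]:
  i=0: ✗ (lhs fails at k=0 before rhs at j=1)
  i=1: ✓ (rhs at j=2; lhs holds on [1,1])
  i=2: ✗ (no rhs in [3,3])
  i=3: ✗ (lhs fails at k=3 before rhs at j=4)
  i=4: ✗ (lhs fails at k=4 before rhs at j=5)
  i=5: ✗ (lhs fails at k=5 before rhs at j=6)

1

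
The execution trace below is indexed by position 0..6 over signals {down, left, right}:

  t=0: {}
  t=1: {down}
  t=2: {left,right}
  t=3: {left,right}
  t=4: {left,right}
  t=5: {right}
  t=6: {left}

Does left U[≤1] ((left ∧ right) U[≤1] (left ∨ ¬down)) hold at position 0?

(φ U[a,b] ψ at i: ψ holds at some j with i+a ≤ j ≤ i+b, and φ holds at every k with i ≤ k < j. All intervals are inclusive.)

Holds

Need some j in [0,1] with ((left ∧ right) U[≤1] (left ∨ ¬down)), and left at every k in [0,j-1].
  j=0: ((left ∧ right) U[≤1] (left ∨ ¬down)) holds; no prefix to check → satisfied.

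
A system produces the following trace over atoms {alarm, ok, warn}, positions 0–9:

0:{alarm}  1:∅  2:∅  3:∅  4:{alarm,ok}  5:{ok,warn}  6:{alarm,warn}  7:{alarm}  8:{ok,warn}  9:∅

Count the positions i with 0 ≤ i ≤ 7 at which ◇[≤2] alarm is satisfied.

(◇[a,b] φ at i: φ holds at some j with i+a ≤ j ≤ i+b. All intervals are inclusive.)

7

Evaluate at each i in [0,7]:
  i=0: ✓ (witness j=0)
  i=1: ✗ (none in [1,3])
  i=2: ✓ (witness j=4)
  i=3: ✓ (witness j=4)
  i=4: ✓ (witness j=4)
  i=5: ✓ (witness j=6)
  i=6: ✓ (witness j=6)
  i=7: ✓ (witness j=7)
Positions where it holds: {0, 2, 3, 4, 5, 6, 7} → 7.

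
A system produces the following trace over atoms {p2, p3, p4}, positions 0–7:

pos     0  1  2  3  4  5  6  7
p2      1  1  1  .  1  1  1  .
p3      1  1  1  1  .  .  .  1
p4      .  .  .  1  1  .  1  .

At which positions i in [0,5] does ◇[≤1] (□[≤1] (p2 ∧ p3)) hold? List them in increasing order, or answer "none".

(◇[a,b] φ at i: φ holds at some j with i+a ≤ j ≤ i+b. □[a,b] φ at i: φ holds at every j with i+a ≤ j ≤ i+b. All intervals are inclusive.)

Evaluate at each i in [0,5]:
  i=0: ✓ (witness j=0)
  i=1: ✓ (witness j=1)
  i=2: ✗ (none in [2,3])
  i=3: ✗ (none in [3,4])
  i=4: ✗ (none in [4,5])
  i=5: ✗ (none in [5,6])

0, 1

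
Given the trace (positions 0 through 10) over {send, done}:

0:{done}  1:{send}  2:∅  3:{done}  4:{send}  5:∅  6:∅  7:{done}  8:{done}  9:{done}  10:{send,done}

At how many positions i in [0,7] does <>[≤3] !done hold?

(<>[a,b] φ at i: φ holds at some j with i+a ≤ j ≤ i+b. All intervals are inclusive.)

Evaluate at each i in [0,7]:
  i=0: ✓ (witness j=1)
  i=1: ✓ (witness j=1)
  i=2: ✓ (witness j=2)
  i=3: ✓ (witness j=4)
  i=4: ✓ (witness j=4)
  i=5: ✓ (witness j=5)
  i=6: ✓ (witness j=6)
  i=7: ✗ (none in [7,10])
Positions where it holds: {0, 1, 2, 3, 4, 5, 6} → 7.

7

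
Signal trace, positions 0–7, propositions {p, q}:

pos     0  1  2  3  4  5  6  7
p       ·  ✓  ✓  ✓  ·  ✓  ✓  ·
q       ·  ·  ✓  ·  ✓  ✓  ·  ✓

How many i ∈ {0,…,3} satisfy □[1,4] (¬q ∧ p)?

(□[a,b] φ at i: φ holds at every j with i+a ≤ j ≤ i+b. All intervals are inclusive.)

Evaluate at each i in [0,3]:
  i=0: ✗ (fails at j=2)
  i=1: ✗ (fails at j=2)
  i=2: ✗ (fails at j=4)
  i=3: ✗ (fails at j=4)
Positions where it holds: {} → 0.

0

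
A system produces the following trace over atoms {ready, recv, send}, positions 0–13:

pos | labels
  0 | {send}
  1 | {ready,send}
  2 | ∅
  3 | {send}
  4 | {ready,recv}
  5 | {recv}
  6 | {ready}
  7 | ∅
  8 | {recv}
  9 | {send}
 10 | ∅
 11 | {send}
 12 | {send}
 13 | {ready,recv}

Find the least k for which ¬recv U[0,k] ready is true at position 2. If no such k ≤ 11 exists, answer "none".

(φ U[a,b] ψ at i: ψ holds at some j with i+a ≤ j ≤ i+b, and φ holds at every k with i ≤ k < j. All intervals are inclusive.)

2

Need earliest j ≥ 2 with ready, and ¬recv at every k in [2,j-1].
  j=2: rhs fails.
  j=3: rhs fails.
  j=4: rhs holds; lhs holds on [2,3]. k = 2.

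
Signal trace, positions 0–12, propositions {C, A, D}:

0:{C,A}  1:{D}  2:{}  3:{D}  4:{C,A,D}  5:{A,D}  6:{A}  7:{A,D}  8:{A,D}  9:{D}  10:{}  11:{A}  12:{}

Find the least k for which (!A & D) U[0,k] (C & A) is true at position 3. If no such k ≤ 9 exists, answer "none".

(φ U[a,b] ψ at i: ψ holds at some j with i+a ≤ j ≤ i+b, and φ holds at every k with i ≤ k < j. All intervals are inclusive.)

Need earliest j ≥ 3 with (C & A), and (!A & D) at every k in [3,j-1].
  j=3: rhs fails.
  j=4: rhs holds; lhs holds on [3,3]. k = 1.

1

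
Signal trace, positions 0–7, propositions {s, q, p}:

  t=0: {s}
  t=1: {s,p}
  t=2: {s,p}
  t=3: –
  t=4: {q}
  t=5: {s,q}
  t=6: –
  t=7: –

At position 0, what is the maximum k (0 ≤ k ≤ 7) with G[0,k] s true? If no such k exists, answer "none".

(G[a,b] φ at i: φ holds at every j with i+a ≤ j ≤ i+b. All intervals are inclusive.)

2

s must hold from j=0 onward; find where it first fails.
  j=0: holds
  j=1: holds
  j=2: holds
  j=3: fails
Holds on [0,2], so largest k = 2.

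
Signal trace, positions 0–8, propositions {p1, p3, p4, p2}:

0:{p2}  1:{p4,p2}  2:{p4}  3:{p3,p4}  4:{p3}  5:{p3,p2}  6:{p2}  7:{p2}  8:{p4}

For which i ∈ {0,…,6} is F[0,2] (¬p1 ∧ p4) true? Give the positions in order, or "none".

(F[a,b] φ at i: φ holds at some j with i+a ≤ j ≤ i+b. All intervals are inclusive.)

Evaluate at each i in [0,6]:
  i=0: ✓ (witness j=1)
  i=1: ✓ (witness j=1)
  i=2: ✓ (witness j=2)
  i=3: ✓ (witness j=3)
  i=4: ✗ (none in [4,6])
  i=5: ✗ (none in [5,7])
  i=6: ✓ (witness j=8)

0, 1, 2, 3, 6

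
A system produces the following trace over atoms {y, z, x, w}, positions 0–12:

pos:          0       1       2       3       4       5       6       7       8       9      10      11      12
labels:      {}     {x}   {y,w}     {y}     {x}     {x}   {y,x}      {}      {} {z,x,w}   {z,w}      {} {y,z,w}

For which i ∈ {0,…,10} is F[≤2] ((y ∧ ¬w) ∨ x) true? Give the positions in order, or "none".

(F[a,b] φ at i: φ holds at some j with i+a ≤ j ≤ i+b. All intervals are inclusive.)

0, 1, 2, 3, 4, 5, 6, 7, 8, 9

Evaluate at each i in [0,10]:
  i=0: ✓ (witness j=1)
  i=1: ✓ (witness j=1)
  i=2: ✓ (witness j=3)
  i=3: ✓ (witness j=3)
  i=4: ✓ (witness j=4)
  i=5: ✓ (witness j=5)
  i=6: ✓ (witness j=6)
  i=7: ✓ (witness j=9)
  i=8: ✓ (witness j=9)
  i=9: ✓ (witness j=9)
  i=10: ✗ (none in [10,12])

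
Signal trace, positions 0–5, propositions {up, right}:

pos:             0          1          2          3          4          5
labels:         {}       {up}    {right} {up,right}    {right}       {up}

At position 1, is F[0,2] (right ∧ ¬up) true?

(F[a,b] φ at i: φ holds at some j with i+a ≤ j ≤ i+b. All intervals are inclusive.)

Check (right ∧ ¬up) at each j in [1,3]:
  j=1: false
  j=2: true
  j=3: false
Found at j=2 → formula holds.

Holds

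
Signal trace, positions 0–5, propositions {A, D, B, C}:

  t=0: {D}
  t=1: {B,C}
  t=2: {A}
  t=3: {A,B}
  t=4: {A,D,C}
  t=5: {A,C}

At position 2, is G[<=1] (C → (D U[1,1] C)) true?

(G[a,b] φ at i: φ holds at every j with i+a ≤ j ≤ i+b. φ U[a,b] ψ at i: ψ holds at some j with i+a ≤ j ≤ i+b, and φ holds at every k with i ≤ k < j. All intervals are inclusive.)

Yes

Check (C → (D U[1,1] C)) at every j in [2,3]:
  j=2: antecedent false → ✓
  j=3: antecedent false → ✓
All positions satisfy it → formula holds.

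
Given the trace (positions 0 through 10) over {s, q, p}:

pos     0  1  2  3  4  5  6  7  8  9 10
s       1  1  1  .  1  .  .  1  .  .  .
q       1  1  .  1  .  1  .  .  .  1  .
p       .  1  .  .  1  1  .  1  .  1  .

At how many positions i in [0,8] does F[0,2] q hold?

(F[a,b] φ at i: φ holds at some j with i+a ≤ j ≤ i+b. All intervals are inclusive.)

8

Evaluate at each i in [0,8]:
  i=0: ✓ (witness j=0)
  i=1: ✓ (witness j=1)
  i=2: ✓ (witness j=3)
  i=3: ✓ (witness j=3)
  i=4: ✓ (witness j=5)
  i=5: ✓ (witness j=5)
  i=6: ✗ (none in [6,8])
  i=7: ✓ (witness j=9)
  i=8: ✓ (witness j=9)
Positions where it holds: {0, 1, 2, 3, 4, 5, 7, 8} → 8.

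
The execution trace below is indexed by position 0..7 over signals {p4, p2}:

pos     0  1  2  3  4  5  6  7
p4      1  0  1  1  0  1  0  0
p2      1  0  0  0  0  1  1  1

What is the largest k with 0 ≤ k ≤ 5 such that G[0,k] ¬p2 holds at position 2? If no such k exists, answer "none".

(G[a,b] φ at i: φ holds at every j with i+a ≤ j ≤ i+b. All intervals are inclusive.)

¬p2 must hold from j=2 onward; find where it first fails.
  j=2: holds
  j=3: holds
  j=4: holds
  j=5: fails
Holds on [2,4], so largest k = 2.

2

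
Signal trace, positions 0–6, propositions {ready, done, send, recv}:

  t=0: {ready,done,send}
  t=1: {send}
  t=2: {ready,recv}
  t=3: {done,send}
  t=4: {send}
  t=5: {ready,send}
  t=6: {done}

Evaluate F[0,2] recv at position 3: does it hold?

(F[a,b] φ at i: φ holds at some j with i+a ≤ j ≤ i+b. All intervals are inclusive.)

Check recv at each j in [3,5]:
  j=3: false
  j=4: false
  j=5: false
No position in the window satisfies it → formula fails.

No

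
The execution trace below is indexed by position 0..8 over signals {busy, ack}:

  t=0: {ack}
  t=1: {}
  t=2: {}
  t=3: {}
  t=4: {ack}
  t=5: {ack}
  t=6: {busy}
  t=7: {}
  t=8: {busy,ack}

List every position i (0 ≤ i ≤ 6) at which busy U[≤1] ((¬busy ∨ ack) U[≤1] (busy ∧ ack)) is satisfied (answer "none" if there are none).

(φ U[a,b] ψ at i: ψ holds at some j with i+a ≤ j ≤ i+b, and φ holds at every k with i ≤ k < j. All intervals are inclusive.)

Evaluate at each i in [0,6]:
  i=0: ✗ (no rhs in [0,1])
  i=1: ✗ (no rhs in [1,2])
  i=2: ✗ (no rhs in [2,3])
  i=3: ✗ (no rhs in [3,4])
  i=4: ✗ (no rhs in [4,5])
  i=5: ✗ (no rhs in [5,6])
  i=6: ✓ (rhs at j=7; lhs holds on [6,6])

6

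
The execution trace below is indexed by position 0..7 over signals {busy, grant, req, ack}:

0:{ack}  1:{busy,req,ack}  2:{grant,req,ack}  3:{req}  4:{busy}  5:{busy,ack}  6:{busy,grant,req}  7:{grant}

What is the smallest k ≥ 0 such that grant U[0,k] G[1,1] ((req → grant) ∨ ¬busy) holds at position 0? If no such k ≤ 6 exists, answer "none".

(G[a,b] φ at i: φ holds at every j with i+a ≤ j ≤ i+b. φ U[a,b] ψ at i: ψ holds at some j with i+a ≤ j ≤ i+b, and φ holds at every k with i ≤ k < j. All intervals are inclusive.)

Need earliest j ≥ 0 with G[1,1] ((req → grant) ∨ ¬busy), and grant at every k in [0,j-1].
  j=0: rhs fails.
  j=1: rhs holds but lhs fails at k=0.
  j=2: rhs holds but lhs fails at k=0.
  j=3: rhs holds but lhs fails at k=0.
  j=4: rhs holds but lhs fails at k=0.
  j=5: rhs holds but lhs fails at k=0.
  j=6: rhs holds but lhs fails at k=0.
No witness within the range → none.

none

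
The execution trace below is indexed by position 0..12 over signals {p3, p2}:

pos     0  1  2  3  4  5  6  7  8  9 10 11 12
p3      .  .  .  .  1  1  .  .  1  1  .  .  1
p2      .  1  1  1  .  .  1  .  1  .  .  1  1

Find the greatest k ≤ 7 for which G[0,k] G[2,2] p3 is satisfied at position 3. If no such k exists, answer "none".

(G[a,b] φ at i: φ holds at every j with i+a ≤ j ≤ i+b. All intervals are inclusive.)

0

G[2,2] p3 must hold from j=3 onward; find where it first fails.
  j=3: holds
  j=4: fails
Holds on [3,3], so largest k = 0.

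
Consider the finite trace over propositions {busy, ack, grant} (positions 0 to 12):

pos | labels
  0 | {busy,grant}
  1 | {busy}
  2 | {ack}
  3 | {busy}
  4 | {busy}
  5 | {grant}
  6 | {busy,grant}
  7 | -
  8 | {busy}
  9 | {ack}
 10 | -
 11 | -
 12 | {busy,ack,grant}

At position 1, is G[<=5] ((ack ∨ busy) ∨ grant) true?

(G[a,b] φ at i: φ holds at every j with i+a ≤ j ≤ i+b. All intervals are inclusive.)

Check ((ack ∨ busy) ∨ grant) at every j in [1,6]:
  j=1: true
  j=2: true
  j=3: true
  j=4: true
  j=5: true
  j=6: true
All positions satisfy it → formula holds.

Holds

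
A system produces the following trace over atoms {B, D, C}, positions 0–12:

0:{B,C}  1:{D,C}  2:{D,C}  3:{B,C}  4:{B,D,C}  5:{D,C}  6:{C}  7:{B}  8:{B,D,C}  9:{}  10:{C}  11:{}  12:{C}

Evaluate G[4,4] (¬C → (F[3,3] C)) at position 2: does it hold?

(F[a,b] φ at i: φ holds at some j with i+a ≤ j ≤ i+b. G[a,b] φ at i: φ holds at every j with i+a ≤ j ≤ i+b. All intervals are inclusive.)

True

Check (¬C → (F[3,3] C)) at every j in [6,6]:
  j=6: antecedent false → ✓
All positions satisfy it → formula holds.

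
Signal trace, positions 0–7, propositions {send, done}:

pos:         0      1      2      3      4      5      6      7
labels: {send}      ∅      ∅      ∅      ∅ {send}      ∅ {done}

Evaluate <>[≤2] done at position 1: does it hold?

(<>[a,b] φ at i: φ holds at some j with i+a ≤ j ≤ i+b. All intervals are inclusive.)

Does not hold

Check done at each j in [1,3]:
  j=1: false
  j=2: false
  j=3: false
No position in the window satisfies it → formula fails.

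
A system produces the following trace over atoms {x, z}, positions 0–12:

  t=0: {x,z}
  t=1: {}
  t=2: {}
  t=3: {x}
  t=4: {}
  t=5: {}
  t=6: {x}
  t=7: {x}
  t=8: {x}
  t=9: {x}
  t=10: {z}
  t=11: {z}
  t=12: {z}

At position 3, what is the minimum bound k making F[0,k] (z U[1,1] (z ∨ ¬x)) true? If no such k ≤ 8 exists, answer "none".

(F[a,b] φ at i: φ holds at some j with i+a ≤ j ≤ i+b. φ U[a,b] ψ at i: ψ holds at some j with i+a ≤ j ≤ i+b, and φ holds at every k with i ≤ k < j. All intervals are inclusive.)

7

Scan j = 3,4,… for (z U[1,1] (z ∨ ¬x)):
  j=3: fails
  j=4: fails
  j=5: fails
  j=6: fails
  j=7: fails
  j=8: fails
  j=9: fails
  j=10: holds
First hit at j=10, so smallest k = 10-3 = 7.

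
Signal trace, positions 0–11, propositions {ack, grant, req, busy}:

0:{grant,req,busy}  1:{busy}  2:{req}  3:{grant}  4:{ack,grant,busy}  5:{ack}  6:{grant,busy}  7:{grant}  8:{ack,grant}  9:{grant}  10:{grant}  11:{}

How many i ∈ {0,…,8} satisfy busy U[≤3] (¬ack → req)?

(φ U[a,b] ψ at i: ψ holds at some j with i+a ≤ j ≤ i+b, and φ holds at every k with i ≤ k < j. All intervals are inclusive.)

6

Evaluate at each i in [0,8]:
  i=0: ✓ (rhs at j=0)
  i=1: ✓ (rhs at j=2; lhs holds on [1,1])
  i=2: ✓ (rhs at j=2)
  i=3: ✗ (lhs fails at k=3 before rhs at j=4)
  i=4: ✓ (rhs at j=4)
  i=5: ✓ (rhs at j=5)
  i=6: ✗ (lhs fails at k=7 before rhs at j=8)
  i=7: ✗ (lhs fails at k=7 before rhs at j=8)
  i=8: ✓ (rhs at j=8)
Positions where it holds: {0, 1, 2, 4, 5, 8} → 6.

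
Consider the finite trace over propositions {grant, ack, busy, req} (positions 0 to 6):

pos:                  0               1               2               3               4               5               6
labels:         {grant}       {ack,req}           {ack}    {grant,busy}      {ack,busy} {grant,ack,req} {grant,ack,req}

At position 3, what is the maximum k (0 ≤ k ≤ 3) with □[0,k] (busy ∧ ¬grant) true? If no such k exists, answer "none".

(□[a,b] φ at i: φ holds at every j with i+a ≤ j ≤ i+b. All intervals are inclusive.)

(busy ∧ ¬grant) must hold from j=3 onward; find where it first fails.
  j=3: fails → no k works.

none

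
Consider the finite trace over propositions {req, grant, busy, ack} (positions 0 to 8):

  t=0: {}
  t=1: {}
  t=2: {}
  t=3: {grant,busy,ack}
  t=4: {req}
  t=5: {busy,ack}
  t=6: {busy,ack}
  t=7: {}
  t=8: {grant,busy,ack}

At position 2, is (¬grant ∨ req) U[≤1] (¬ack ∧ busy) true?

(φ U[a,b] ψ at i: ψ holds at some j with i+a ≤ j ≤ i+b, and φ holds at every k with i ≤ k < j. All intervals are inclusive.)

False

Need some j in [2,3] with (¬ack ∧ busy), and (¬grant ∨ req) at every k in [2,j-1].
  j=2: (¬ack ∧ busy) false.
  j=3: (¬ack ∧ busy) false.
No j in the window works → until fails.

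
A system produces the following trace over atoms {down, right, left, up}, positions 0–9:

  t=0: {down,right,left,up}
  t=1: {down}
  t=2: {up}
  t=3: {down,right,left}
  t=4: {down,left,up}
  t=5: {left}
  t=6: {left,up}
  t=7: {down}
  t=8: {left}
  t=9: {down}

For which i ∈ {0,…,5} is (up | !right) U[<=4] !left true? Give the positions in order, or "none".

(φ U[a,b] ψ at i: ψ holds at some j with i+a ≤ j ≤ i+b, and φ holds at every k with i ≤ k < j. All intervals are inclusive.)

0, 1, 2, 4, 5

Evaluate at each i in [0,5]:
  i=0: ✓ (rhs at j=1; lhs holds on [0,0])
  i=1: ✓ (rhs at j=1)
  i=2: ✓ (rhs at j=2)
  i=3: ✗ (lhs fails at k=3 before rhs at j=7)
  i=4: ✓ (rhs at j=7; lhs holds on [4,6])
  i=5: ✓ (rhs at j=7; lhs holds on [5,6])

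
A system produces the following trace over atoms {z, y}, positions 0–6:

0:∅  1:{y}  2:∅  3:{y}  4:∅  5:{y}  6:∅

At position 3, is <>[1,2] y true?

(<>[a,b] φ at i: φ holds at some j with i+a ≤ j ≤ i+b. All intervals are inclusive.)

True

Check y at each j in [4,5]:
  j=4: false
  j=5: true
Found at j=5 → formula holds.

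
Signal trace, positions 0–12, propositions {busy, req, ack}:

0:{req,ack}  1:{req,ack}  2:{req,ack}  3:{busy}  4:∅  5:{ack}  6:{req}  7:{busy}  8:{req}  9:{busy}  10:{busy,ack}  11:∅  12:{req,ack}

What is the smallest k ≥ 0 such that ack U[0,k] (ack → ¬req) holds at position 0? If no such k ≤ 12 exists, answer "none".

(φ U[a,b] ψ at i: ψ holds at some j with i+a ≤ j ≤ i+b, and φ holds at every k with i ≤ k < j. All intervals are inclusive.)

Need earliest j ≥ 0 with (ack → ¬req), and ack at every k in [0,j-1].
  j=0: rhs fails.
  j=1: rhs fails.
  j=2: rhs fails.
  j=3: rhs holds; lhs holds on [0,2]. k = 3.

3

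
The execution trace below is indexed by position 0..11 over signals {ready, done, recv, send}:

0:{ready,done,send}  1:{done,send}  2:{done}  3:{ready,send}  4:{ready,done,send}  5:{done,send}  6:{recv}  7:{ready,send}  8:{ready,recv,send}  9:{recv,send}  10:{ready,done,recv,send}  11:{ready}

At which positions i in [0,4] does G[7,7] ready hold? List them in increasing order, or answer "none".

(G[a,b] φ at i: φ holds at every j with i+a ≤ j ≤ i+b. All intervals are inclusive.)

Evaluate at each i in [0,4]:
  i=0: ✓ (all of [7,7])
  i=1: ✓ (all of [8,8])
  i=2: ✗ (fails at j=9)
  i=3: ✓ (all of [10,10])
  i=4: ✓ (all of [11,11])

0, 1, 3, 4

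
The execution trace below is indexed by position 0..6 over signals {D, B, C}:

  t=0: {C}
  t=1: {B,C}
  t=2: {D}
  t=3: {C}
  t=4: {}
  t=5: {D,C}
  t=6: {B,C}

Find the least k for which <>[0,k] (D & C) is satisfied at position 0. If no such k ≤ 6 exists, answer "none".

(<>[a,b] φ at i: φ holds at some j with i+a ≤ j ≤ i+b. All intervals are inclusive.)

Scan j = 0,1,… for (D & C):
  j=0: fails
  j=1: fails
  j=2: fails
  j=3: fails
  j=4: fails
  j=5: holds
First hit at j=5, so smallest k = 5-0 = 5.

5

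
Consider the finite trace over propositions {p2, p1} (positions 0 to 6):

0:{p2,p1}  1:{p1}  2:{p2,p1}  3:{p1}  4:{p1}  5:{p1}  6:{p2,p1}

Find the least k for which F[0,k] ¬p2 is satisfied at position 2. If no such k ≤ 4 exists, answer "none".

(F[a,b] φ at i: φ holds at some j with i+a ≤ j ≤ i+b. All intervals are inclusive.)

1

Scan j = 2,3,… for ¬p2:
  j=2: fails
  j=3: holds
First hit at j=3, so smallest k = 3-2 = 1.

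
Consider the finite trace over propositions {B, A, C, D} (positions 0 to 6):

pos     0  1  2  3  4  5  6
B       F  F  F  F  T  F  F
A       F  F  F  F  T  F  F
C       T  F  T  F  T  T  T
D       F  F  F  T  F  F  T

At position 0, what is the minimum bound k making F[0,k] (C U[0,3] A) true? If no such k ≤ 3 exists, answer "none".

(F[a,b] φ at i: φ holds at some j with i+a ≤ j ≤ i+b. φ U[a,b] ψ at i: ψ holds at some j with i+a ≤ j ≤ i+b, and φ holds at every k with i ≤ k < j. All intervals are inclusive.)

Scan j = 0,1,… for (C U[0,3] A):
  j=0: fails
  j=1: fails
  j=2: fails
  j=3: fails
No j in [0,3] satisfies it → none.

none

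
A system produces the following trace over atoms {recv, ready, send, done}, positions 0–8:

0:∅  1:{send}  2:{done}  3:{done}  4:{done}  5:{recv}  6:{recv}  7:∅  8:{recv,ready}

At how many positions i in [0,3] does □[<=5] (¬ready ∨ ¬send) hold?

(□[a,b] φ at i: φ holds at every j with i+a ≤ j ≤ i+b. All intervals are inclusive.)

4

Evaluate at each i in [0,3]:
  i=0: ✓ (all of [0,5])
  i=1: ✓ (all of [1,6])
  i=2: ✓ (all of [2,7])
  i=3: ✓ (all of [3,8])
Positions where it holds: {0, 1, 2, 3} → 4.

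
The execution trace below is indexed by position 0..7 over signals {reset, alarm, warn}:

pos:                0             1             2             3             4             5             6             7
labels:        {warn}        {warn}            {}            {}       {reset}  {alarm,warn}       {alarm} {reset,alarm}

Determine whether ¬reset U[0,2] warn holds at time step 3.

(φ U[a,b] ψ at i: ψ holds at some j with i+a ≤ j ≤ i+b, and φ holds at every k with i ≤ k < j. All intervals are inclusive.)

Need some j in [3,5] with warn, and ¬reset at every k in [3,j-1].
  j=3: warn false.
  j=4: warn false.
  j=5: warn holds, but ¬reset fails at k=4 → not this j.
No j in the window works → until fails.

No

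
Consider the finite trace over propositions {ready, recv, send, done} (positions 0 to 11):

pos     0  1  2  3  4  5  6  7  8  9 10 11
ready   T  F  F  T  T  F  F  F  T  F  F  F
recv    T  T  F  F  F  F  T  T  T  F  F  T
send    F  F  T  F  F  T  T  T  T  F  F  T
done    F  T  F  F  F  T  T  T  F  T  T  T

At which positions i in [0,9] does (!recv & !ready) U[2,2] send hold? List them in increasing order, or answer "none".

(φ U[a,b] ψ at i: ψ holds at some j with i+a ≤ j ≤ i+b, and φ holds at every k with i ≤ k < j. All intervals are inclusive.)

9

Evaluate at each i in [0,9]:
  i=0: ✗ (lhs fails at k=0 before rhs at j=2)
  i=1: ✗ (no rhs in [3,3])
  i=2: ✗ (no rhs in [4,4])
  i=3: ✗ (lhs fails at k=3 before rhs at j=5)
  i=4: ✗ (lhs fails at k=4 before rhs at j=6)
  i=5: ✗ (lhs fails at k=6 before rhs at j=7)
  i=6: ✗ (lhs fails at k=6 before rhs at j=8)
  i=7: ✗ (no rhs in [9,9])
  i=8: ✗ (no rhs in [10,10])
  i=9: ✓ (rhs at j=11; lhs holds on [9,10])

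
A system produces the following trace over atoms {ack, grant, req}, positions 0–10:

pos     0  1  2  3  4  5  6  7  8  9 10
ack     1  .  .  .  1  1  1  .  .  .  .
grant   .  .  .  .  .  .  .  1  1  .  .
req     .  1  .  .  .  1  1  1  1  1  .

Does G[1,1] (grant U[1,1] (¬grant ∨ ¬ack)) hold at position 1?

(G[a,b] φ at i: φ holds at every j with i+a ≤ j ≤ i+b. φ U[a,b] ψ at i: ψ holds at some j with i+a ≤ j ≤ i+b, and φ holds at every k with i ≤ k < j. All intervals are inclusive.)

Does not hold

Check (grant U[1,1] (¬grant ∨ ¬ack)) at every j in [2,2]:
  j=2: fails
Fails at j=2 → formula fails.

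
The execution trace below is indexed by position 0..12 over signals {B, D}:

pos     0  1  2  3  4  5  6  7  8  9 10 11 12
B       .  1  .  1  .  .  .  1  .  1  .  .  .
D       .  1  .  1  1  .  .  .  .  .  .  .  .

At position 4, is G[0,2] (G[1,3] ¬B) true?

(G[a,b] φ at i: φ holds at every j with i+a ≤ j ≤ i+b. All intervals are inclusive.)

Check G[1,3] ¬B at every j in [4,6]:
  j=4: fails at 7
  j=5: fails at 7
  j=6: fails at 7
Fails at j=4 → formula fails.

Does not hold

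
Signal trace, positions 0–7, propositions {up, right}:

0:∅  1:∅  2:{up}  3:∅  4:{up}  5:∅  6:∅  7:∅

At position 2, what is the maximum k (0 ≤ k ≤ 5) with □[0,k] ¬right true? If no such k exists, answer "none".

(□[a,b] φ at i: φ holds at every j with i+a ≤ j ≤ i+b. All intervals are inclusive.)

¬right must hold from j=2 onward; find where it first fails.
  j=2: holds
  j=3: holds
  j=4: holds
  j=5: holds
  j=6: holds
  j=7: holds
Holds through j=7; largest k = 5.

5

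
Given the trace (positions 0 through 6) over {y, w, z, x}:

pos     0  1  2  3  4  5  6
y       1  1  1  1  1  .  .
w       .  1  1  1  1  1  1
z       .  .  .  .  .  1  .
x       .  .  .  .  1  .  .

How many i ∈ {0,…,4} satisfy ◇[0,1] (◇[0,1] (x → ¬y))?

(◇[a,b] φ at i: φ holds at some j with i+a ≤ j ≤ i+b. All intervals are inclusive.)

Evaluate at each i in [0,4]:
  i=0: ✓ (witness j=0)
  i=1: ✓ (witness j=1)
  i=2: ✓ (witness j=2)
  i=3: ✓ (witness j=3)
  i=4: ✓ (witness j=4)
Positions where it holds: {0, 1, 2, 3, 4} → 5.

5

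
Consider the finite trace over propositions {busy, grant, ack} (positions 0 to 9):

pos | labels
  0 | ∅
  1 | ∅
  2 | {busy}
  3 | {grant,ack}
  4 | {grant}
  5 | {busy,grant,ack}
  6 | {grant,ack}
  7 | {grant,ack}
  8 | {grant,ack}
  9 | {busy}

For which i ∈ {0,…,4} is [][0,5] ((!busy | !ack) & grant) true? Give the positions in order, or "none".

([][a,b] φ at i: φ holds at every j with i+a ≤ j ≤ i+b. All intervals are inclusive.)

Evaluate at each i in [0,4]:
  i=0: ✗ (fails at j=0)
  i=1: ✗ (fails at j=1)
  i=2: ✗ (fails at j=2)
  i=3: ✗ (fails at j=5)
  i=4: ✗ (fails at j=5)

none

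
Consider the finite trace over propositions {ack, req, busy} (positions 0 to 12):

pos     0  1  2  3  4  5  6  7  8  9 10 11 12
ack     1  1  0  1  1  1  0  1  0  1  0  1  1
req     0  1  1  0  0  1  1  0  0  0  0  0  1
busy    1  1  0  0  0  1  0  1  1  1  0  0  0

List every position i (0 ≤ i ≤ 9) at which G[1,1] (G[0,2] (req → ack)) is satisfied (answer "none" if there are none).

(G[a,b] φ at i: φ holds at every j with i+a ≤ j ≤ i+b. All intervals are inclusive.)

2, 6, 7, 8, 9

Evaluate at each i in [0,9]:
  i=0: ✗ (fails at j=1)
  i=1: ✗ (fails at j=2)
  i=2: ✓ (all of [3,3])
  i=3: ✗ (fails at j=4)
  i=4: ✗ (fails at j=5)
  i=5: ✗ (fails at j=6)
  i=6: ✓ (all of [7,7])
  i=7: ✓ (all of [8,8])
  i=8: ✓ (all of [9,9])
  i=9: ✓ (all of [10,10])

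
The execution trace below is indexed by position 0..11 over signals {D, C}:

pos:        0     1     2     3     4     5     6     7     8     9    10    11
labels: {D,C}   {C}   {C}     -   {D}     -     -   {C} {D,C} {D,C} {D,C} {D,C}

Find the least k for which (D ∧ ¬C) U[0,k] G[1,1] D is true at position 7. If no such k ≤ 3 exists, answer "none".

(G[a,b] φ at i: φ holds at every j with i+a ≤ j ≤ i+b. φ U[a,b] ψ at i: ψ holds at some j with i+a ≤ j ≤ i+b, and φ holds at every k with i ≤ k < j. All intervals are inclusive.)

Need earliest j ≥ 7 with G[1,1] D, and (D ∧ ¬C) at every k in [7,j-1].
  j=7: rhs holds (empty prefix). k = 0.

0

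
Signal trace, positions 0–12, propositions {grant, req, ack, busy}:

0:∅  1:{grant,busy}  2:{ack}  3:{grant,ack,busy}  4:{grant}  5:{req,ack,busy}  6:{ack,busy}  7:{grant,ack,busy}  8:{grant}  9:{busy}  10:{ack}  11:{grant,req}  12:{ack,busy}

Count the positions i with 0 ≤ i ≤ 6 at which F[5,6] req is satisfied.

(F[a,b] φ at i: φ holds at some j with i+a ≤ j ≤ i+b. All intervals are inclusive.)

Evaluate at each i in [0,6]:
  i=0: ✓ (witness j=5)
  i=1: ✗ (none in [6,7])
  i=2: ✗ (none in [7,8])
  i=3: ✗ (none in [8,9])
  i=4: ✗ (none in [9,10])
  i=5: ✓ (witness j=11)
  i=6: ✓ (witness j=11)
Positions where it holds: {0, 5, 6} → 3.

3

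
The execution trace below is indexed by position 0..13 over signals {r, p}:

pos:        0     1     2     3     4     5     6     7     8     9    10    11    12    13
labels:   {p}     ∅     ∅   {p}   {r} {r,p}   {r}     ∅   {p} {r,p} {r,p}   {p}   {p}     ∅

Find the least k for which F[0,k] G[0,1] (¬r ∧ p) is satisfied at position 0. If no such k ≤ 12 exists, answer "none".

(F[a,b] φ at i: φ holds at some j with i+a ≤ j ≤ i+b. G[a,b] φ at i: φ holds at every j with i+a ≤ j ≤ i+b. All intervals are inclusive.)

Scan j = 0,1,… for G[0,1] (¬r ∧ p):
  j=0: fails
  j=1: fails
  j=2: fails
  j=3: fails
  j=4: fails
  j=5: fails
  j=6: fails
  j=7: fails
  j=8: fails
  j=9: fails
  j=10: fails
  j=11: holds
First hit at j=11, so smallest k = 11-0 = 11.

11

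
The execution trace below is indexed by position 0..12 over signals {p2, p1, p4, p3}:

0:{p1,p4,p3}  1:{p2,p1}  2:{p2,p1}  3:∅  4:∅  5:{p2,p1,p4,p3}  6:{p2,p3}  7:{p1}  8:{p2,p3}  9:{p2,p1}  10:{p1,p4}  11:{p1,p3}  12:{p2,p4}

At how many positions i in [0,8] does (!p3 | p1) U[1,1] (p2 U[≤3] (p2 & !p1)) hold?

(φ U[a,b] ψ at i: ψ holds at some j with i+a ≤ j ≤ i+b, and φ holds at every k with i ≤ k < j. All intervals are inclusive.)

Evaluate at each i in [0,8]:
  i=0: ✗ (no rhs in [1,1])
  i=1: ✗ (no rhs in [2,2])
  i=2: ✗ (no rhs in [3,3])
  i=3: ✗ (no rhs in [4,4])
  i=4: ✓ (rhs at j=5; lhs holds on [4,4])
  i=5: ✓ (rhs at j=6; lhs holds on [5,5])
  i=6: ✗ (no rhs in [7,7])
  i=7: ✓ (rhs at j=8; lhs holds on [7,7])
  i=8: ✗ (no rhs in [9,9])
Positions where it holds: {4, 5, 7} → 3.

3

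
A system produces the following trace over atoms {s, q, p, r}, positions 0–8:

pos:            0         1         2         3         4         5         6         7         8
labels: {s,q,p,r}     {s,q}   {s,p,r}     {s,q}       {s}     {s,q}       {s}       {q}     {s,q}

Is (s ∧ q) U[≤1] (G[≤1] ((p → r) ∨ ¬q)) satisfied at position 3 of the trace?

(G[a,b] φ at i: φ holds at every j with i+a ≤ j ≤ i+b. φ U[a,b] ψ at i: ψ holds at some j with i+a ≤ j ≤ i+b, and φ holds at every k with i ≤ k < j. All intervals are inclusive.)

True

Need some j in [3,4] with G[≤1] ((p → r) ∨ ¬q), and (s ∧ q) at every k in [3,j-1].
  j=3: G[≤1] ((p → r) ∨ ¬q) holds; no prefix to check → satisfied.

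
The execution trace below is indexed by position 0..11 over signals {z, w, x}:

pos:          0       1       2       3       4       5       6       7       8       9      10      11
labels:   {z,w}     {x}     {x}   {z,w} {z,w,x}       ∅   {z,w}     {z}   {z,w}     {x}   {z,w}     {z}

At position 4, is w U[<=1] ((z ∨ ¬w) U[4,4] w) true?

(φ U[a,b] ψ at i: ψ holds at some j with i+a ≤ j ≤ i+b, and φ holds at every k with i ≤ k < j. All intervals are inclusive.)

Need some j in [4,5] with ((z ∨ ¬w) U[4,4] w), and w at every k in [4,j-1].
  j=4: ((z ∨ ¬w) U[4,4] w) holds; no prefix to check → satisfied.

Yes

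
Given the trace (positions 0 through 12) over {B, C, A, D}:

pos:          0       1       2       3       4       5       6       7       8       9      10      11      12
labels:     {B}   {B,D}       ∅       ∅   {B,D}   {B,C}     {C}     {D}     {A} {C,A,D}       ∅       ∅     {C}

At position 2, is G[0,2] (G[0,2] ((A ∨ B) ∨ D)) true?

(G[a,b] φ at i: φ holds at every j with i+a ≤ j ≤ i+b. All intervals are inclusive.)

Check G[0,2] ((A ∨ B) ∨ D) at every j in [2,4]:
  j=2: fails at 2
  j=3: fails at 3
  j=4: fails at 6
Fails at j=2 → formula fails.

Does not hold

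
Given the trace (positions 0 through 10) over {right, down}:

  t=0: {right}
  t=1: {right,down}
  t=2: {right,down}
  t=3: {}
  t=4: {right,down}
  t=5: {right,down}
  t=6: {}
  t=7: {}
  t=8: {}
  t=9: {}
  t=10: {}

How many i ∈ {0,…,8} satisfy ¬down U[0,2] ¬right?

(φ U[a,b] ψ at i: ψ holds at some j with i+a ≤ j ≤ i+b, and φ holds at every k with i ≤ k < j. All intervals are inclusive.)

4

Evaluate at each i in [0,8]:
  i=0: ✗ (no rhs in [0,2])
  i=1: ✗ (lhs fails at k=1 before rhs at j=3)
  i=2: ✗ (lhs fails at k=2 before rhs at j=3)
  i=3: ✓ (rhs at j=3)
  i=4: ✗ (lhs fails at k=4 before rhs at j=6)
  i=5: ✗ (lhs fails at k=5 before rhs at j=6)
  i=6: ✓ (rhs at j=6)
  i=7: ✓ (rhs at j=7)
  i=8: ✓ (rhs at j=8)
Positions where it holds: {3, 6, 7, 8} → 4.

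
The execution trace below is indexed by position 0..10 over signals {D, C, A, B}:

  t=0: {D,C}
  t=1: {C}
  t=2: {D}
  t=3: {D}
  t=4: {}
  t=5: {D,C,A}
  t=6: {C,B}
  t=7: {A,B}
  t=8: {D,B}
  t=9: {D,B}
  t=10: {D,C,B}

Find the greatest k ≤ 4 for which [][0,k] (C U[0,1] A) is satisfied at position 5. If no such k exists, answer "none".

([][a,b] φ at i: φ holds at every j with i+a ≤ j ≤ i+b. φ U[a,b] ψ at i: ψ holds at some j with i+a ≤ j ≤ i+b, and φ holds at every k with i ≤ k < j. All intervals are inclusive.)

2

(C U[0,1] A) must hold from j=5 onward; find where it first fails.
  j=5: holds
  j=6: holds
  j=7: holds
  j=8: fails
Holds on [5,7], so largest k = 2.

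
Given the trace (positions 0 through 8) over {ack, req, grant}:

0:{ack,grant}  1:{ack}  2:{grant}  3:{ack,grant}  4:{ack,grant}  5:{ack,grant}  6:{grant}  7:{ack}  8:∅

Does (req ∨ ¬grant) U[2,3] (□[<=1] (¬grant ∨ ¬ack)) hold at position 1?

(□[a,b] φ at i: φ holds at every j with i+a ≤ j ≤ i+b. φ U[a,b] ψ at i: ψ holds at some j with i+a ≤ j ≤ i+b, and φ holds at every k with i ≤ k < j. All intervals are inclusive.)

Need some j in [3,4] with □[<=1] (¬grant ∨ ¬ack), and (req ∨ ¬grant) at every k in [1,j-1].
  j=3: □[<=1] (¬grant ∨ ¬ack) — fails at 3.
  j=4: □[<=1] (¬grant ∨ ¬ack) — fails at 4.
No j in the window works → until fails.

No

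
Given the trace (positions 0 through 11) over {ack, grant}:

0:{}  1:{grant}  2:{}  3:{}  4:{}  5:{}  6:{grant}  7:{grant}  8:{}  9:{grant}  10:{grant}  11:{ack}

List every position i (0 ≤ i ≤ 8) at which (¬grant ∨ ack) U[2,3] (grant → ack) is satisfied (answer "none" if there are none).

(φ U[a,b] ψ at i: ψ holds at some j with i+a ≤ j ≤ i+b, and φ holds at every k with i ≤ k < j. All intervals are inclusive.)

Evaluate at each i in [0,8]:
  i=0: ✗ (lhs fails at k=1 before rhs at j=2)
  i=1: ✗ (lhs fails at k=1 before rhs at j=3)
  i=2: ✓ (rhs at j=4; lhs holds on [2,3])
  i=3: ✓ (rhs at j=5; lhs holds on [3,4])
  i=4: ✗ (no rhs in [6,7])
  i=5: ✗ (lhs fails at k=6 before rhs at j=8)
  i=6: ✗ (lhs fails at k=6 before rhs at j=8)
  i=7: ✗ (no rhs in [9,10])
  i=8: ✗ (lhs fails at k=9 before rhs at j=11)

2, 3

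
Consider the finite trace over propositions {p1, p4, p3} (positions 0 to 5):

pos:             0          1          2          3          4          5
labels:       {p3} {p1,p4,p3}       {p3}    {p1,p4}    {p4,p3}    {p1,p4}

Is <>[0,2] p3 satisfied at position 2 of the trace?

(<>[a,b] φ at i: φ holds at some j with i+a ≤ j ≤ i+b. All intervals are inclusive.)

Holds

Check p3 at each j in [2,4]:
  j=2: true
  j=3: false
  j=4: true
Found at j=2 → formula holds.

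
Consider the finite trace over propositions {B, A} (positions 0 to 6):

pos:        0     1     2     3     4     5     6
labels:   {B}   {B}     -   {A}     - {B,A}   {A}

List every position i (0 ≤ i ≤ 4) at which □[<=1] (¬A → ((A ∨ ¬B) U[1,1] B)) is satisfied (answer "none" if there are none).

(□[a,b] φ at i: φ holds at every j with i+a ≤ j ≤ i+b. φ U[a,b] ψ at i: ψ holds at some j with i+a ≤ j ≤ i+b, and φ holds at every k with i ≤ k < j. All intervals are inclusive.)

Evaluate at each i in [0,4]:
  i=0: ✗ (fails at j=0)
  i=1: ✗ (fails at j=1)
  i=2: ✗ (fails at j=2)
  i=3: ✓ (all of [3,4])
  i=4: ✓ (all of [4,5])

3, 4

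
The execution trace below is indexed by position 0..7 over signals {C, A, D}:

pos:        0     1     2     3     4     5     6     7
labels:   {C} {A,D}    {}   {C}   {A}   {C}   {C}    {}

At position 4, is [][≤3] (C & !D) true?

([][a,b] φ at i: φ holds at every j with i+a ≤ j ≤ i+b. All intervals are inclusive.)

Check (C & !D) at every j in [4,7]:
  j=4: false
  j=5: true
  j=6: true
  j=7: false
Fails at j=4 → formula fails.

False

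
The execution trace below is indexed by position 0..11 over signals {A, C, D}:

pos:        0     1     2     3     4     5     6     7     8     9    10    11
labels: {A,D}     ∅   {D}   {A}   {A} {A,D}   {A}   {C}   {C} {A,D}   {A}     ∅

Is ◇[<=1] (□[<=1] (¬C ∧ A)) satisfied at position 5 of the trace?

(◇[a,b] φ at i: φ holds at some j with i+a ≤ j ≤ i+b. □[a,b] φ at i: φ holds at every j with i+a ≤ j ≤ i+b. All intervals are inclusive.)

Check □[<=1] (¬C ∧ A) at each j in [5,6]:
  j=5: holds on [5,6]
  j=6: fails at 7
Found at j=5 → formula holds.

Holds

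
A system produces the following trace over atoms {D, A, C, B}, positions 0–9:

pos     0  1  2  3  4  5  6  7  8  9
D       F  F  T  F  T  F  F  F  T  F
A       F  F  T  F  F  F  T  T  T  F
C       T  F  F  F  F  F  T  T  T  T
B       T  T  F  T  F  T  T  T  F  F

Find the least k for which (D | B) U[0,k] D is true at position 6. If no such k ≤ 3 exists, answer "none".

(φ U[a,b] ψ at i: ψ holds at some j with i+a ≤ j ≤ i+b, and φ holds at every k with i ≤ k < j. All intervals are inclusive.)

2

Need earliest j ≥ 6 with D, and (D | B) at every k in [6,j-1].
  j=6: rhs fails.
  j=7: rhs fails.
  j=8: rhs holds; lhs holds on [6,7]. k = 2.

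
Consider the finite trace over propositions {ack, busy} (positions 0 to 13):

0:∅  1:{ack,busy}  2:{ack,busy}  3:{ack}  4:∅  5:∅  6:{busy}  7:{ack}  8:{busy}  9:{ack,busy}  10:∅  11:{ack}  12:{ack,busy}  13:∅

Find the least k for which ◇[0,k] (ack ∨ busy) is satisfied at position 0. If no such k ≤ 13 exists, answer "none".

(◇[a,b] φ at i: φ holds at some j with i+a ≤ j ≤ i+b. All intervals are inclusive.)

1

Scan j = 0,1,… for (ack ∨ busy):
  j=0: fails
  j=1: holds
First hit at j=1, so smallest k = 1-0 = 1.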